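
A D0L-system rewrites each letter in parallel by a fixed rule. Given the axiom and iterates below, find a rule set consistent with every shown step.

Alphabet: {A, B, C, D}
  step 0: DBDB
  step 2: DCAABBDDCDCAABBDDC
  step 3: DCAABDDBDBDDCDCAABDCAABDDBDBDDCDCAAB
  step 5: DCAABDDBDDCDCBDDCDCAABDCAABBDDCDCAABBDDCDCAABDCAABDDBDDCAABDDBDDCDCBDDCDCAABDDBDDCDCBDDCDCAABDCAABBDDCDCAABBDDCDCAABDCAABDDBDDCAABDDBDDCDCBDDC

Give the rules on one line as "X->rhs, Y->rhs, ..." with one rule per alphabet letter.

A->D, B->BD, C->AAB, D->DC

  step 2 ⇒ step 3: DCAABBDDCDCAABBDDC ⇒ DC·AAB·D·D·BD·BD·DC·DC·AAB·DC·AAB·D·D·BD·BD·DC·DC·AAB
    A ↦ D
    B ↦ BD
    C ↦ AAB
    D ↦ DC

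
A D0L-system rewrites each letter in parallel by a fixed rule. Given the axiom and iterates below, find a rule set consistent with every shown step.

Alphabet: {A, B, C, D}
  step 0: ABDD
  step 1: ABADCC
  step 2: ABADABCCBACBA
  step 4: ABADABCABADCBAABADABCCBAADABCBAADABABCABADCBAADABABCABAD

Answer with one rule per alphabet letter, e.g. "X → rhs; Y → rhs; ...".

A->AB, B->AD, C->CBA, D->C

  step 1 ⇒ step 2: ABADCC ⇒ AB·AD·AB·C·CBA·CBA
    A ↦ AB
    B ↦ AD
    C ↦ CBA
    D ↦ C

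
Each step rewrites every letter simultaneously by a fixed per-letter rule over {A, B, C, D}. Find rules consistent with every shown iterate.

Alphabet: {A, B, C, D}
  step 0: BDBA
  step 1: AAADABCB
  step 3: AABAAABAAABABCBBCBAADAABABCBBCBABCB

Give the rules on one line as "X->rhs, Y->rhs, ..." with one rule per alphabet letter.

  step 0 ⇒ step 1: BDBA ⇒ A·AAD·A·BCB
    A ↦ BCB
    B ↦ A
    D ↦ AAD
    C ↦ AB  (constrained at step 1)

A->BCB, B->A, C->AB, D->AAD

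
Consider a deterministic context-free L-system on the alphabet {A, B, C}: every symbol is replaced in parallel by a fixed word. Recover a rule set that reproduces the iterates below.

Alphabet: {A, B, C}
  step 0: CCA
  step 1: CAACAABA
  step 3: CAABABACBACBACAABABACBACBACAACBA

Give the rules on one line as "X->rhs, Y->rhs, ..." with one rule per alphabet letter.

  step 0 ⇒ step 1: CCA ⇒ CAA·CAA·BA
    A ↦ BA
    C ↦ CAA
    B ↦ C  (constrained at step 1)

A->BA, B->C, C->CAA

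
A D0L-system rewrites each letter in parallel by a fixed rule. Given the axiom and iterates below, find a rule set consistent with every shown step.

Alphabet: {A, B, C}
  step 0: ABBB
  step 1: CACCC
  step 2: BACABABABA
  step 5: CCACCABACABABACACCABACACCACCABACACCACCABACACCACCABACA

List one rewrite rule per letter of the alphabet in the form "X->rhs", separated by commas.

A->CA, B->C, C->BA

  step 1 ⇒ step 2: CACCC ⇒ BA·CA·BA·BA·BA
    A ↦ CA
    C ↦ BA
  step 0 ⇒ step 1: ABBB ⇒ CA·C·C·C
    B ↦ C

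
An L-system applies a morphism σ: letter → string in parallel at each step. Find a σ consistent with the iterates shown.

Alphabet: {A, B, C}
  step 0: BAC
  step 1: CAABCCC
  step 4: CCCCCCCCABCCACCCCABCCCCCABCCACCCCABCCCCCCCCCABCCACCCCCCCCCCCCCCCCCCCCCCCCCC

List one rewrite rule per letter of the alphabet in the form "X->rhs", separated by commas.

  step 0 ⇒ step 1: BAC ⇒ CA·ABC·CC
    A ↦ ABC
    B ↦ CA
    C ↦ CC

A->ABC, B->CA, C->CC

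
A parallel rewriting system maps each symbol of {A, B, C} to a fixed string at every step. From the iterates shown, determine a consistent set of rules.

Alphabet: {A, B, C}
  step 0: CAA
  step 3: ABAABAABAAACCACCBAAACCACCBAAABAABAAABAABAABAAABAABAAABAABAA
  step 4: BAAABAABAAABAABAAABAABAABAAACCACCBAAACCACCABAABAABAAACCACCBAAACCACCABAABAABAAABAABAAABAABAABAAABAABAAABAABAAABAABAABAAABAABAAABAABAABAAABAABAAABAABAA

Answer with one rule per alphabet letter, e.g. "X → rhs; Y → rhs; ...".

A->BAA, B->A, C->ACC

  step 3 ⇒ step 4: ABAABAABAAACCACCBAAACCACCBAAABAABAAABAABAABAAABAABAAABAABAA ⇒ BAA·A·BAA·BAA·A·BAA·BAA·A·BAA·BAA·BAA·ACC·ACC·BAA·ACC·ACC·A·BAA·BAA·BAA·ACC·ACC·BAA·ACC·ACC·A·BAA·BAA·BAA·A·BAA·BAA·A·BAA·BAA·BAA·A·BAA·BAA·A·BAA·BAA·A·BAA·BAA·BAA·A·BAA·BAA·A·BAA·BAA·BAA·A·BAA·BAA·A·BAA·BAA
    A ↦ BAA
    B ↦ A
    C ↦ ACC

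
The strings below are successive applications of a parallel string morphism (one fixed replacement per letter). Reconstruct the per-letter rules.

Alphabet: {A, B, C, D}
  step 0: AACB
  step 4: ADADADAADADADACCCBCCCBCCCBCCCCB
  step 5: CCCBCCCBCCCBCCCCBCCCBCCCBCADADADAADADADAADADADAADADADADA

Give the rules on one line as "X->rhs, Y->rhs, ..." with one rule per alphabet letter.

A->C, B->A, C->AD, D->CCB

  step 4 ⇒ step 5: ADADADAADADADACCCBCCCBCCCBCCCCB ⇒ C·CCB·C·CCB·C·CCB·C·C·CCB·C·CCB·C·CCB·C·AD·AD·AD·A·AD·AD·AD·A·AD·AD·AD·A·AD·AD·AD·AD·A
    A ↦ C
    B ↦ A
    C ↦ AD
    D ↦ CCB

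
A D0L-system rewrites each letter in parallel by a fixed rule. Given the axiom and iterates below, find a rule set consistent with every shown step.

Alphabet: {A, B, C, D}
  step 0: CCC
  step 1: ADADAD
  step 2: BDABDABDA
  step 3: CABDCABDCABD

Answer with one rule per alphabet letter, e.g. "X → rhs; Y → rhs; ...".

A->BD, B->C, C->AD, D->A

  step 2 ⇒ step 3: BDABDABDA ⇒ C·A·BD·C·A·BD·C·A·BD
    A ↦ BD
    B ↦ C
    D ↦ A
  step 0 ⇒ step 1: CCC ⇒ AD·AD·AD
    C ↦ AD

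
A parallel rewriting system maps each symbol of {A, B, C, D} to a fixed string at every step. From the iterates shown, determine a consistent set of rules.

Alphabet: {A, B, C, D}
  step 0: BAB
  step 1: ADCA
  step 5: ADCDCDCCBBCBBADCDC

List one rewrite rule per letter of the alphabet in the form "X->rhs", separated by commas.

A->DC, B->A, C->B, D->CB

  step 0 ⇒ step 1: BAB ⇒ A·DC·A
    A ↦ DC
    B ↦ A
    C ↦ B  (constrained at step 1)
    D ↦ CB  (constrained at step 1)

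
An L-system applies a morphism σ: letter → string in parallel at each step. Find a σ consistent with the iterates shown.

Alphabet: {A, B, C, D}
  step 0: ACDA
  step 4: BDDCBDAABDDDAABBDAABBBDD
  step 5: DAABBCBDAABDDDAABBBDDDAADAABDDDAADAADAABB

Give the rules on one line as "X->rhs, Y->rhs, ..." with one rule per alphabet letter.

  step 4 ⇒ step 5: BDDCBDAABDDDAABBDAABBBDD ⇒ DAA·B·B·CB·DAA·B·D·D·DAA·B·B·B·D·D·DAA·DAA·B·D·D·DAA·DAA·DAA·B·B
    A ↦ D
    B ↦ DAA
    C ↦ CB
    D ↦ B

A->D, B->DAA, C->CB, D->B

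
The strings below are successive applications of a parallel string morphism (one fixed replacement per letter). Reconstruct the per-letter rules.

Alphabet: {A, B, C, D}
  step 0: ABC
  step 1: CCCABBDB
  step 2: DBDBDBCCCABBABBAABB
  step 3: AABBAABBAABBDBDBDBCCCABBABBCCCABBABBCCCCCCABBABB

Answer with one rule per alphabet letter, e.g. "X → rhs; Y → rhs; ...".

  step 2 ⇒ step 3: DBDBDBCCCABBABBAABB ⇒ A·ABB·A·ABB·A·ABB·DB·DB·DB·CCC·ABB·ABB·CCC·ABB·ABB·CCC·CCC·ABB·ABB
    A ↦ CCC
    B ↦ ABB
    C ↦ DB
    D ↦ A

A->CCC, B->ABB, C->DB, D->A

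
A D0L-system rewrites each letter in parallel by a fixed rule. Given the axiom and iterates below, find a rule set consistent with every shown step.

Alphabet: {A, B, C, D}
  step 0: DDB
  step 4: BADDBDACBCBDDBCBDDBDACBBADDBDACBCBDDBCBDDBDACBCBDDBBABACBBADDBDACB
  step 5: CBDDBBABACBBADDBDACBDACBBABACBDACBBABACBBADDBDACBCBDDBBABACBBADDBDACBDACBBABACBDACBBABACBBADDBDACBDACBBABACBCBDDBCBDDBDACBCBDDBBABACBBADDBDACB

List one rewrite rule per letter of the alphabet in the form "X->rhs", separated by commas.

  step 4 ⇒ step 5: BADDBDACBCBDDBCBDDBDACBBADDBDACBCBDDBCBDDBDACBCBDDBBABACBBADDBDACB ⇒ CB·DDB·BA·BA·CB·BA·DDB·DA·CB·DA·CB·BA·BA·CB·DA·CB·BA·BA·CB·BA·DDB·DA·CB·CB·DDB·BA·BA·CB·BA·DDB·DA·CB·DA·CB·BA·BA·CB·DA·CB·BA·BA·CB·BA·DDB·DA·CB·DA·CB·BA·BA·CB·CB·DDB·CB·DDB·DA·CB·CB·DDB·BA·BA·CB·BA·DDB·DA·CB
    A ↦ DDB
    B ↦ CB
    C ↦ DA
    D ↦ BA

A->DDB, B->CB, C->DA, D->BA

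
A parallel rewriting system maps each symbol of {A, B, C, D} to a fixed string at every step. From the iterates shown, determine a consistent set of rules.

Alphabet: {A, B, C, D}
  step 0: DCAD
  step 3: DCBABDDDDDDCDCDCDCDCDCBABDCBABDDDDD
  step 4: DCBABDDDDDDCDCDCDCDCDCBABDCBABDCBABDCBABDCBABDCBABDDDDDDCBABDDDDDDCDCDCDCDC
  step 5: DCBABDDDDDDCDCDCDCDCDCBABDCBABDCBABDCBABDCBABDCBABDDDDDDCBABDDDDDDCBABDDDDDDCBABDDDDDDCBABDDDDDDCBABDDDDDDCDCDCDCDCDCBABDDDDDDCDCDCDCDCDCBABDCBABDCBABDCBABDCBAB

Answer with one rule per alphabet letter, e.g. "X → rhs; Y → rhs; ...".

  step 4 ⇒ step 5: DCBABDDDDDDCDCDCDCDCDCBABDCBABDCBABDCBABDCBABDCBABDDDDDDCBABDDDDDDCDCDCDCDC ⇒ DC·BAB·DD·D·DD·DC·DC·DC·DC·DC·DC·BAB·DC·BAB·DC·BAB·DC·BAB·DC·BAB·DC·BAB·DD·D·DD·DC·BAB·DD·D·DD·DC·BAB·DD·D·DD·DC·BAB·DD·D·DD·DC·BAB·DD·D·DD·DC·BAB·DD·D·DD·DC·DC·DC·DC·DC·DC·BAB·DD·D·DD·DC·DC·DC·DC·DC·DC·BAB·DC·BAB·DC·BAB·DC·BAB·DC·BAB
    A ↦ D
    B ↦ DD
    C ↦ BAB
    D ↦ DC

A->D, B->DD, C->BAB, D->DC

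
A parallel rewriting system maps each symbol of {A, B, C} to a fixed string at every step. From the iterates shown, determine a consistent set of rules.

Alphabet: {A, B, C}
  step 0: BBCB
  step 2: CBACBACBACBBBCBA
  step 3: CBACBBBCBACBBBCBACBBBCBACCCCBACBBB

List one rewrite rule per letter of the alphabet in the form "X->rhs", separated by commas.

A->BBB, B->C, C->CBA

  step 2 ⇒ step 3: CBACBACBACBBBCBA ⇒ CBA·C·BBB·CBA·C·BBB·CBA·C·BBB·CBA·C·C·C·CBA·C·BBB
    A ↦ BBB
    B ↦ C
    C ↦ CBA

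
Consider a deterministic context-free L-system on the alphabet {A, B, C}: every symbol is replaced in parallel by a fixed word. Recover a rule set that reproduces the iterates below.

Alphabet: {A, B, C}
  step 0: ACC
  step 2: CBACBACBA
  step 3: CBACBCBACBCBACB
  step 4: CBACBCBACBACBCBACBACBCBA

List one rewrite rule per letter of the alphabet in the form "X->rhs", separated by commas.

  step 3 ⇒ step 4: CBACBCBACBCBACB ⇒ CB·A·CB·CB·A·CB·A·CB·CB·A·CB·A·CB·CB·A
    A ↦ CB
    B ↦ A
    C ↦ CB

A->CB, B->A, C->CB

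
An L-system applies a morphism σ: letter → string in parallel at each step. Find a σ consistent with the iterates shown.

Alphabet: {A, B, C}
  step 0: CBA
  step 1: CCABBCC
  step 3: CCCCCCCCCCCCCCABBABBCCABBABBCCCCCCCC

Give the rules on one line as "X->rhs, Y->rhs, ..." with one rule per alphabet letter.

  step 0 ⇒ step 1: CBA ⇒ CC·ABB·CC
    A ↦ CC
    B ↦ ABB
    C ↦ CC

A->CC, B->ABB, C->CC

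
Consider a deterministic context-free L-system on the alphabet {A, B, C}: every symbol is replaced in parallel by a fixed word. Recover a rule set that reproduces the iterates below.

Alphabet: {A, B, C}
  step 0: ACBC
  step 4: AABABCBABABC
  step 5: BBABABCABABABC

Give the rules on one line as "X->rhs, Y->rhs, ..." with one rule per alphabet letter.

A->B, B->A, C->BC

  step 4 ⇒ step 5: AABABCBABABC ⇒ B·B·A·B·A·BC·A·B·A·B·A·BC
    A ↦ B
    B ↦ A
    C ↦ BC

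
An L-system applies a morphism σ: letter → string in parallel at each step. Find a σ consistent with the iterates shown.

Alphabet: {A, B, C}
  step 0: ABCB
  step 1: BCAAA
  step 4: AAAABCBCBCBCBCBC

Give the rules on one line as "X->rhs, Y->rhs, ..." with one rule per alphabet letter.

A->BC, B->A, C->A

  step 0 ⇒ step 1: ABCB ⇒ BC·A·A·A
    A ↦ BC
    B ↦ A
    C ↦ A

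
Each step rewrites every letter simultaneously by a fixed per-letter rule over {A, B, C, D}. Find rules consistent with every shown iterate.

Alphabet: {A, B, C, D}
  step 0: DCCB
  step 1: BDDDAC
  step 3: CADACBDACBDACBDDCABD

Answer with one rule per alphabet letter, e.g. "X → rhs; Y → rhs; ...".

  step 0 ⇒ step 1: DCCB ⇒ BD·D·D·AC
    B ↦ AC
    C ↦ D
    D ↦ BD
    A ↦ CA  (constrained at step 1)

A->CA, B->AC, C->D, D->BD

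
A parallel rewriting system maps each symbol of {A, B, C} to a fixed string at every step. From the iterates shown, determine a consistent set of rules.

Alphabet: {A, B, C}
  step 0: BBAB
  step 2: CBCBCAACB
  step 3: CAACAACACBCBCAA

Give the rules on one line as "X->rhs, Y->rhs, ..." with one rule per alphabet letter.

A->CB, B->A, C->CA

  step 2 ⇒ step 3: CBCBCAACB ⇒ CA·A·CA·A·CA·CB·CB·CA·A
    A ↦ CB
    B ↦ A
    C ↦ CA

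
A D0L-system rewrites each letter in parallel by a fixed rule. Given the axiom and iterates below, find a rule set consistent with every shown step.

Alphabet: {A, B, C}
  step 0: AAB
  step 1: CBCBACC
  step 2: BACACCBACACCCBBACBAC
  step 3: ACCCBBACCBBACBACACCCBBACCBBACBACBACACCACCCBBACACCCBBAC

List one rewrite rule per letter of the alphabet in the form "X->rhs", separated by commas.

  step 2 ⇒ step 3: BACACCBACACCCBBACBAC ⇒ ACC·CB·BAC·CB·BAC·BAC·ACC·CB·BAC·CB·BAC·BAC·BAC·ACC·ACC·CB·BAC·ACC·CB·BAC
    A ↦ CB
    B ↦ ACC
    C ↦ BAC

A->CB, B->ACC, C->BAC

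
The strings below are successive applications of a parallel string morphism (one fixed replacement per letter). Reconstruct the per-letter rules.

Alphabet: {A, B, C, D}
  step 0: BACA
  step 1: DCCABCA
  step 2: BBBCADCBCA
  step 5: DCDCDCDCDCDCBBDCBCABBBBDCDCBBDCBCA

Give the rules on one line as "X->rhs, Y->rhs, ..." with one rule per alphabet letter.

A->CA, B->DC, C->B, D->B

  step 1 ⇒ step 2: DCCABCA ⇒ B·B·B·CA·DC·B·CA
    A ↦ CA
    B ↦ DC
    C ↦ B
    D ↦ B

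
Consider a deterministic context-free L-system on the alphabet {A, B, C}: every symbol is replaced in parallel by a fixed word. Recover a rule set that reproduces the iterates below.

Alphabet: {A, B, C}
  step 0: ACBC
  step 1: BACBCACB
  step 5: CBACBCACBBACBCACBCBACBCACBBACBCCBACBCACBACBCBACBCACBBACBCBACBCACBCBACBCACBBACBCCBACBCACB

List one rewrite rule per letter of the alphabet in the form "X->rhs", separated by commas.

A->B, B->C, C->ACB

  step 0 ⇒ step 1: ACBC ⇒ B·ACB·C·ACB
    A ↦ B
    B ↦ C
    C ↦ ACB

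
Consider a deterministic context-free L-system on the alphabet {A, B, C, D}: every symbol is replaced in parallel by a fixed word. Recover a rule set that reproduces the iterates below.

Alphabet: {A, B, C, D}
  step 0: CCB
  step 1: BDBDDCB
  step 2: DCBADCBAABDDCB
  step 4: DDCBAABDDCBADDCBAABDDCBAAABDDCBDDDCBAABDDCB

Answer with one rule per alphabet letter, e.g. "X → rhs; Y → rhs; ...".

A->D, B->DCB, C->BD, D->A

  step 1 ⇒ step 2: BDBDDCB ⇒ DCB·A·DCB·A·A·BD·DCB
    B ↦ DCB
    C ↦ BD
    D ↦ A
    A ↦ D  (constrained at step 2)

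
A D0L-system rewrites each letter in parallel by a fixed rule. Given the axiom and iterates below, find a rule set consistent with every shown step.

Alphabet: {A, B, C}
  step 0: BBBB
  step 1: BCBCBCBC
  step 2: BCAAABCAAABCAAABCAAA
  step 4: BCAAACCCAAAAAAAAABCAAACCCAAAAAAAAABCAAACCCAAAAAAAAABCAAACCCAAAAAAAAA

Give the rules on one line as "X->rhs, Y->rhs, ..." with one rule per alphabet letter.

  step 1 ⇒ step 2: BCBCBCBC ⇒ BC·AAA·BC·AAA·BC·AAA·BC·AAA
    B ↦ BC
    C ↦ AAA
    A ↦ C  (constrained at step 2)

A->C, B->BC, C->AAA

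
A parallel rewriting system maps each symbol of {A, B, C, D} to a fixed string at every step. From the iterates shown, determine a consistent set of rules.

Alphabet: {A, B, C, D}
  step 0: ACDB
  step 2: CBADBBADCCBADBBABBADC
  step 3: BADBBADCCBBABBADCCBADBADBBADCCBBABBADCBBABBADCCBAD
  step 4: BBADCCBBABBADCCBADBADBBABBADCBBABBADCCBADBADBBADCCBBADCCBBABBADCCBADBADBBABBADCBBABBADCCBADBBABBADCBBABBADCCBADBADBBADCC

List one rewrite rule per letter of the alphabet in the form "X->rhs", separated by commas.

A->DC, B->BBA, C->BAD, D->C

  step 3 ⇒ step 4: BADBBADCCBBABBADCCBADBADBBADCCBBABBADCBBABBADCCBAD ⇒ BBA·DC·C·BBA·BBA·DC·C·BAD·BAD·BBA·BBA·DC·BBA·BBA·DC·C·BAD·BAD·BBA·DC·C·BBA·DC·C·BBA·BBA·DC·C·BAD·BAD·BBA·BBA·DC·BBA·BBA·DC·C·BAD·BBA·BBA·DC·BBA·BBA·DC·C·BAD·BAD·BBA·DC·C
    A ↦ DC
    B ↦ BBA
    C ↦ BAD
    D ↦ C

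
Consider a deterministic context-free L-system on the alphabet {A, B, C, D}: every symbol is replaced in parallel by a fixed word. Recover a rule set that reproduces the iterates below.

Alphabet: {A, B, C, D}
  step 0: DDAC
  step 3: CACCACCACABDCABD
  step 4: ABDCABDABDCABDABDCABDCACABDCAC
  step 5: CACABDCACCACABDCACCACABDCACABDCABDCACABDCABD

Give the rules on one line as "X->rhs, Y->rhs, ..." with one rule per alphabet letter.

A->C, B->A, C->ABD, D->C

  step 4 ⇒ step 5: ABDCABDABDCABDABDCABDCACABDCAC ⇒ C·A·C·ABD·C·A·C·C·A·C·ABD·C·A·C·C·A·C·ABD·C·A·C·ABD·C·ABD·C·A·C·ABD·C·ABD
    A ↦ C
    B ↦ A
    C ↦ ABD
    D ↦ C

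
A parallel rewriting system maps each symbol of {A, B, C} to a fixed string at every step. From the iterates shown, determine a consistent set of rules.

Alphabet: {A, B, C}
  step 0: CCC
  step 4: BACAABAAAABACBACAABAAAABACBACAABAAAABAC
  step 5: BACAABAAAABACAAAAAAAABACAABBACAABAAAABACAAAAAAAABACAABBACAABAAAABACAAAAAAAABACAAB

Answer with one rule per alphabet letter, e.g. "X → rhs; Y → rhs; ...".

A->AA, B->BAC, C->B

  step 4 ⇒ step 5: BACAABAAAABACBACAABAAAABACBACAABAAAABAC ⇒ BAC·AA·B·AA·AA·BAC·AA·AA·AA·AA·BAC·AA·B·BAC·AA·B·AA·AA·BAC·AA·AA·AA·AA·BAC·AA·B·BAC·AA·B·AA·AA·BAC·AA·AA·AA·AA·BAC·AA·B
    A ↦ AA
    B ↦ BAC
    C ↦ B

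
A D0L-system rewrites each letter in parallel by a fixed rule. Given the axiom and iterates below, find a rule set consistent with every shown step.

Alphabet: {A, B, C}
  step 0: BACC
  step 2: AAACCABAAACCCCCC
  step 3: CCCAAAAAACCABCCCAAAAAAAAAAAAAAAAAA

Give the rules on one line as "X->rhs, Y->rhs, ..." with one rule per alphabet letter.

  step 2 ⇒ step 3: AAACCABAAACCCCCC ⇒ C·C·C·AAA·AAA·C·CAB·C·C·C·AAA·AAA·AAA·AAA·AAA·AAA
    A ↦ C
    B ↦ CAB
    C ↦ AAA

A->C, B->CAB, C->AAA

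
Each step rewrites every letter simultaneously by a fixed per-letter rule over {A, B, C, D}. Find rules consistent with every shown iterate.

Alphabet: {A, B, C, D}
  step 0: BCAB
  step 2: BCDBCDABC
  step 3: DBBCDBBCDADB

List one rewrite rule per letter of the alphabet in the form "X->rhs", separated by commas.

  step 2 ⇒ step 3: BCDBCDABC ⇒ D·B·BC·D·B·BC·DA·D·B
    A ↦ DA
    B ↦ D
    C ↦ B
    D ↦ BC

A->DA, B->D, C->B, D->BC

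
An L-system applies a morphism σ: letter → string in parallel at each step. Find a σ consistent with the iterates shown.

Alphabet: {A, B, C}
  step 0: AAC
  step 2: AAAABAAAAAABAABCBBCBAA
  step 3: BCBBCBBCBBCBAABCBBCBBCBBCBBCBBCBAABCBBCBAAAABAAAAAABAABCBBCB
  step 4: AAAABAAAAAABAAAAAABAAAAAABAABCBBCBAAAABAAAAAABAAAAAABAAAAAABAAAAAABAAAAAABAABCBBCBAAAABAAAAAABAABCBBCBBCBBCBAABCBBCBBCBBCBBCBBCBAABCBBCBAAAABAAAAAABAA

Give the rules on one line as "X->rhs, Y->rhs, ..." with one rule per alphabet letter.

A->BCB, B->AA, C->AAB

  step 3 ⇒ step 4: BCBBCBBCBBCBAABCBBCBBCBBCBBCBBCBAABCBBCBAAAABAAAAAABAABCBBCB ⇒ AA·AAB·AA·AA·AAB·AA·AA·AAB·AA·AA·AAB·AA·BCB·BCB·AA·AAB·AA·AA·AAB·AA·AA·AAB·AA·AA·AAB·AA·AA·AAB·AA·AA·AAB·AA·BCB·BCB·AA·AAB·AA·AA·AAB·AA·BCB·BCB·BCB·BCB·AA·BCB·BCB·BCB·BCB·BCB·BCB·AA·BCB·BCB·AA·AAB·AA·AA·AAB·AA
    A ↦ BCB
    B ↦ AA
    C ↦ AAB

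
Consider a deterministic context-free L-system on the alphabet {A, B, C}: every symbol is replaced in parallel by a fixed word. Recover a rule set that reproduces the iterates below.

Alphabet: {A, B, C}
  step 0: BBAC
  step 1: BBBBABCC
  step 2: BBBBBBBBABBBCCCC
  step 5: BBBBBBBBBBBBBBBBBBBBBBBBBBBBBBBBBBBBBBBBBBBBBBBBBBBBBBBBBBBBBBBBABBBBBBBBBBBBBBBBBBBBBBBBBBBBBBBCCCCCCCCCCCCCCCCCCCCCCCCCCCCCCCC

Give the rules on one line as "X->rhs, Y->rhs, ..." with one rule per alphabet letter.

  step 1 ⇒ step 2: BBBBABCC ⇒ BB·BB·BB·BB·AB·BB·CC·CC
    A ↦ AB
    B ↦ BB
    C ↦ CC

A->AB, B->BB, C->CC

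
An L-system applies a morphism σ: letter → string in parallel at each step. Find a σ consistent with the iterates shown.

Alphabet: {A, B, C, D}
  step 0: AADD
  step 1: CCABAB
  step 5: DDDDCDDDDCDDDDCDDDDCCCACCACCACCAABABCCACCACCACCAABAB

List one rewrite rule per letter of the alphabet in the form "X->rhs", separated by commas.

  step 0 ⇒ step 1: AADD ⇒ C·C·AB·AB
    A ↦ C
    D ↦ AB
    B ↦ CA  (constrained at step 1)
    C ↦ DD  (constrained at step 1)

A->C, B->CA, C->DD, D->AB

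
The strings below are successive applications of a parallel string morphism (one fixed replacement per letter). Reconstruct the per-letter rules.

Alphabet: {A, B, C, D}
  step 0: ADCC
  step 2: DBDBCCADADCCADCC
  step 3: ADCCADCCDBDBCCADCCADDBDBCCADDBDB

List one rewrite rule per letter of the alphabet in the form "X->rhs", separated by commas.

  step 2 ⇒ step 3: DBDBCCADADCCADCC ⇒ AD·CC·AD·CC·DB·DB·CC·AD·CC·AD·DB·DB·CC·AD·DB·DB
    A ↦ CC
    B ↦ CC
    C ↦ DB
    D ↦ AD

A->CC, B->CC, C->DB, D->AD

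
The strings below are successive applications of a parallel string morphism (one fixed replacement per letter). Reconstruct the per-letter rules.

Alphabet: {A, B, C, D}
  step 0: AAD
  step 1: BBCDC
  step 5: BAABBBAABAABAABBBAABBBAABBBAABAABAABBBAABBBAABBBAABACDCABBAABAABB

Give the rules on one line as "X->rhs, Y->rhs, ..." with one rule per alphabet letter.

A->B, B->BAA, C->A, D->CDC

  step 0 ⇒ step 1: AAD ⇒ B·B·CDC
    A ↦ B
    D ↦ CDC
    B ↦ BAA  (constrained at step 1)
    C ↦ A  (constrained at step 1)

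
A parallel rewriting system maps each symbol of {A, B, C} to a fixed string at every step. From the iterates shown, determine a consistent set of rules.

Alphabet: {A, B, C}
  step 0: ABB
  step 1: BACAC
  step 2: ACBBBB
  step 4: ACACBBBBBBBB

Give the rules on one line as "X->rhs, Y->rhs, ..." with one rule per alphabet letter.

A->B, B->AC, C->B

  step 1 ⇒ step 2: BACAC ⇒ AC·B·B·B·B
    A ↦ B
    B ↦ AC
    C ↦ B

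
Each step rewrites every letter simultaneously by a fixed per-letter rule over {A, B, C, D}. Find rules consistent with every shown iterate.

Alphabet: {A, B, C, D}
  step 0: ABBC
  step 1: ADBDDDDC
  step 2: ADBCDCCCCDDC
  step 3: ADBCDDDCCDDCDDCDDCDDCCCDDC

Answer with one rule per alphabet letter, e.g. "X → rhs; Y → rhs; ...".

A->ADB, B->D, C->DDC, D->C

  step 2 ⇒ step 3: ADBCDCCCCDDC ⇒ ADB·C·D·DDC·C·DDC·DDC·DDC·DDC·C·C·DDC
    A ↦ ADB
    B ↦ D
    C ↦ DDC
    D ↦ C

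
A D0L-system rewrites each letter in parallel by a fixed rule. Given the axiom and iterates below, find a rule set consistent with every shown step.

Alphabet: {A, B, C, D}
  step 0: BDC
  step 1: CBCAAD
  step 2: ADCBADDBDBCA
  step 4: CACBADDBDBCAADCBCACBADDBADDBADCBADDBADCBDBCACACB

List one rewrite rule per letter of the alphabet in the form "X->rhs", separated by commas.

A->DB, B->CB, C->AD, D->CA

  step 1 ⇒ step 2: CBCAAD ⇒ AD·CB·AD·DB·DB·CA
    A ↦ DB
    B ↦ CB
    C ↦ AD
    D ↦ CA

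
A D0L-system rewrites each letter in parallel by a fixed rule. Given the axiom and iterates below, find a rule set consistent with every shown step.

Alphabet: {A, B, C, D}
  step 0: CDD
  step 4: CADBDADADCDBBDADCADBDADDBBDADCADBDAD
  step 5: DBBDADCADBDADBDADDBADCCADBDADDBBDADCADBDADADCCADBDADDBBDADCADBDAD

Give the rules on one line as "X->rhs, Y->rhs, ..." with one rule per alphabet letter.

  step 4 ⇒ step 5: CADBDADADCDBBDADCADBDADDBBDADCADBDAD ⇒ DB·BD·AD·C·AD·BD·AD·BD·AD·DB·AD·C·C·AD·BD·AD·DB·BD·AD·C·AD·BD·AD·AD·C·C·AD·BD·AD·DB·BD·AD·C·AD·BD·AD
    A ↦ BD
    B ↦ C
    C ↦ DB
    D ↦ AD

A->BD, B->C, C->DB, D->AD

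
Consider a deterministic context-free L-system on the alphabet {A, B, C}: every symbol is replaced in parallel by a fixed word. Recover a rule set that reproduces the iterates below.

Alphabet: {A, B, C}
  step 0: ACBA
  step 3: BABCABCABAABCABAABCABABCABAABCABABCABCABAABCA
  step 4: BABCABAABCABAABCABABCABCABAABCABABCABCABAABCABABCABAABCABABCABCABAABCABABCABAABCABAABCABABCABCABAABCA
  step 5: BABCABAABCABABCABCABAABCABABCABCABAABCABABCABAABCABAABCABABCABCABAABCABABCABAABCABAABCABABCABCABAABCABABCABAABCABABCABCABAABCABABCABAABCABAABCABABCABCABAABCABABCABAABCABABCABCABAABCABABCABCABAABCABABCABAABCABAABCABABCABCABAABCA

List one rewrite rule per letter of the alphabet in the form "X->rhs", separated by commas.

  step 4 ⇒ step 5: BABCABAABCABAABCABABCABCABAABCABABCABCABAABCABABCABAABCABABCABCABAABCABABCABAABCABAABCABABCABCABAABCA ⇒ BA·BCA·BA·A·BCA·BA·BCA·BCA·BA·A·BCA·BA·BCA·BCA·BA·A·BCA·BA·BCA·BA·A·BCA·BA·A·BCA·BA·BCA·BCA·BA·A·BCA·BA·BCA·BA·A·BCA·BA·A·BCA·BA·BCA·BCA·BA·A·BCA·BA·BCA·BA·A·BCA·BA·BCA·BCA·BA·A·BCA·BA·BCA·BA·A·BCA·BA·A·BCA·BA·BCA·BCA·BA·A·BCA·BA·BCA·BA·A·BCA·BA·BCA·BCA·BA·A·BCA·BA·BCA·BCA·BA·A·BCA·BA·BCA·BA·A·BCA·BA·A·BCA·BA·BCA·BCA·BA·A·BCA
    A ↦ BCA
    B ↦ BA
    C ↦ A

A->BCA, B->BA, C->A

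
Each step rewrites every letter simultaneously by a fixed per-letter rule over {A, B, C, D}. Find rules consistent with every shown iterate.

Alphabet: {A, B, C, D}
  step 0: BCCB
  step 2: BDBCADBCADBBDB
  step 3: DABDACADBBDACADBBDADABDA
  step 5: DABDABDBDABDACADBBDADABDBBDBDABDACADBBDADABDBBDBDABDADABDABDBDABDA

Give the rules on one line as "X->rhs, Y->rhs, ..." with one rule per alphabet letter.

A->DB, B->DA, C->CA, D->B

  step 2 ⇒ step 3: BDBCADBCADBBDB ⇒ DA·B·DA·CA·DB·B·DA·CA·DB·B·DA·DA·B·DA
    A ↦ DB
    B ↦ DA
    C ↦ CA
    D ↦ B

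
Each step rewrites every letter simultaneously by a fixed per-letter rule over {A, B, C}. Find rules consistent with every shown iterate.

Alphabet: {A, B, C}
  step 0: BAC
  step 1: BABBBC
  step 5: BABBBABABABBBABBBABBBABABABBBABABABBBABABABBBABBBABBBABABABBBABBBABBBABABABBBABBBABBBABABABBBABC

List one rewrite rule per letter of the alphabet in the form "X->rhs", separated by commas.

A->BB, B->BA, C->BC

  step 0 ⇒ step 1: BAC ⇒ BA·BB·BC
    A ↦ BB
    B ↦ BA
    C ↦ BC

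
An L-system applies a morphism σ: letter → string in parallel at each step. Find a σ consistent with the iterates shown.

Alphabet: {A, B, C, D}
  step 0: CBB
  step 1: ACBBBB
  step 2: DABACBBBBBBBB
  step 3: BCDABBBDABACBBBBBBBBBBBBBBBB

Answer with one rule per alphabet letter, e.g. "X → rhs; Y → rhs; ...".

  step 2 ⇒ step 3: DABACBBBBBBBB ⇒ BC·DAB·BB·DAB·AC·BB·BB·BB·BB·BB·BB·BB·BB
    A ↦ DAB
    B ↦ BB
    C ↦ AC
    D ↦ BC

A->DAB, B->BB, C->AC, D->BC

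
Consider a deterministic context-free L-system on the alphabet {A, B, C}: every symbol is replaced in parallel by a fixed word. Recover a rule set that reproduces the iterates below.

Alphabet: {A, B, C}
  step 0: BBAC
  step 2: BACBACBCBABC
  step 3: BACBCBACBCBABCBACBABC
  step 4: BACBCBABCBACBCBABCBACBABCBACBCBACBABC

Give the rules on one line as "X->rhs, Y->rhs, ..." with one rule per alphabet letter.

A->C, B->BA, C->BC

  step 3 ⇒ step 4: BACBCBACBCBABCBACBABC ⇒ BA·C·BC·BA·BC·BA·C·BC·BA·BC·BA·C·BA·BC·BA·C·BC·BA·C·BA·BC
    A ↦ C
    B ↦ BA
    C ↦ BC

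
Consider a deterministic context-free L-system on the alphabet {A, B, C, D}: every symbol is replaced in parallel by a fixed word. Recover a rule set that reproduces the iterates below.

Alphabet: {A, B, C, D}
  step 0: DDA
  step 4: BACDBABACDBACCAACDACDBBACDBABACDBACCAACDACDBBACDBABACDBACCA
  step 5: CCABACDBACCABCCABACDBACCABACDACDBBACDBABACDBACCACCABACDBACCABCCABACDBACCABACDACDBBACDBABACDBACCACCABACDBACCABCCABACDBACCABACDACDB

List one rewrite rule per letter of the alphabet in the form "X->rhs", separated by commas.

  step 4 ⇒ step 5: BACDBABACDBACCAACDACDBBACDBABACDBACCAACDACDBBACDBABACDBACCA ⇒ CCA·B·ACD·BA·CCA·B·CCA·B·ACD·BA·CCA·B·ACD·ACD·B·B·ACD·BA·B·ACD·BA·CCA·CCA·B·ACD·BA·CCA·B·CCA·B·ACD·BA·CCA·B·ACD·ACD·B·B·ACD·BA·B·ACD·BA·CCA·CCA·B·ACD·BA·CCA·B·CCA·B·ACD·BA·CCA·B·ACD·ACD·B
    A ↦ B
    B ↦ CCA
    C ↦ ACD
    D ↦ BA

A->B, B->CCA, C->ACD, D->BA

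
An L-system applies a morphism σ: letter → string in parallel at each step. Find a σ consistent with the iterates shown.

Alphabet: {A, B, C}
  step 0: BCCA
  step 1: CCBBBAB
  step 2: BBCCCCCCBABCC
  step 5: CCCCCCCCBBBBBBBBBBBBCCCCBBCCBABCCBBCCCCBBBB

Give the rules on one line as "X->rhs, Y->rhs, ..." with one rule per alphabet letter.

  step 1 ⇒ step 2: CCBBBAB ⇒ B·B·CC·CC·CC·BAB·CC
    A ↦ BAB
    B ↦ CC
    C ↦ B

A->BAB, B->CC, C->B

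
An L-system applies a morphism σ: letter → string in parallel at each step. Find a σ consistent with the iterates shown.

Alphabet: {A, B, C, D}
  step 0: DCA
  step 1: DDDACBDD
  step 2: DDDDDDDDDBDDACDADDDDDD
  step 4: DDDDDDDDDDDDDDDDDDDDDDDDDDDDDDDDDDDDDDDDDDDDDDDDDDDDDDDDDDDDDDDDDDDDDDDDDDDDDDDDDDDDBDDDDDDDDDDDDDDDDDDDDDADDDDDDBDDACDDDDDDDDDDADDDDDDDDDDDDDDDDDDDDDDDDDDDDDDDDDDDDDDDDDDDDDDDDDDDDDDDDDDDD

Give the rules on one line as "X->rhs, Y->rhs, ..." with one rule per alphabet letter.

A->BDD, B->DA, C->AC, D->DDD

  step 1 ⇒ step 2: DDDACBDD ⇒ DDD·DDD·DDD·BDD·AC·DA·DDD·DDD
    A ↦ BDD
    B ↦ DA
    C ↦ AC
    D ↦ DDD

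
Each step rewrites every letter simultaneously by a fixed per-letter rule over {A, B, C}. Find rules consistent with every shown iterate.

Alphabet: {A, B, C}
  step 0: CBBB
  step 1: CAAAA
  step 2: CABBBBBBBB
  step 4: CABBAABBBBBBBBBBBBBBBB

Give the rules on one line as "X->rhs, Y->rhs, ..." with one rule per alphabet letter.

A->BB, B->A, C->CA

  step 1 ⇒ step 2: CAAAA ⇒ CA·BB·BB·BB·BB
    A ↦ BB
    C ↦ CA
  step 0 ⇒ step 1: CBBB ⇒ CA·A·A·A
    B ↦ A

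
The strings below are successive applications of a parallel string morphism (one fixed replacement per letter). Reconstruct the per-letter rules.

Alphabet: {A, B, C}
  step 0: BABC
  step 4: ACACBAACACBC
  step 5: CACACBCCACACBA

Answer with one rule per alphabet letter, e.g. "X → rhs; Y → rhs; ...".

A->C, B->CB, C->A

  step 4 ⇒ step 5: ACACBAACACBC ⇒ C·A·C·A·CB·C·C·A·C·A·CB·A
    A ↦ C
    B ↦ CB
    C ↦ A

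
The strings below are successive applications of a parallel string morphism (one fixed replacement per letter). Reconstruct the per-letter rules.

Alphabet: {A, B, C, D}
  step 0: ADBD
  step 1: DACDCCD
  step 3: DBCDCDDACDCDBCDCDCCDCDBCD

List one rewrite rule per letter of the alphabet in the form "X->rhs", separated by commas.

A->DA, B->C, C->DB, D->CD

  step 0 ⇒ step 1: ADBD ⇒ DA·CD·C·CD
    A ↦ DA
    B ↦ C
    D ↦ CD
    C ↦ DB  (constrained at step 1)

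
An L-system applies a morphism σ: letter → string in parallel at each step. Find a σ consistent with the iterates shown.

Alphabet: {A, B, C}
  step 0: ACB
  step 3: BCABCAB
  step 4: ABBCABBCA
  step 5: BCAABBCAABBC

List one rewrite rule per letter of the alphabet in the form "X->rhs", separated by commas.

A->BC, B->A, C->B

  step 4 ⇒ step 5: ABBCABBCA ⇒ BC·A·A·B·BC·A·A·B·BC
    A ↦ BC
    B ↦ A
    C ↦ B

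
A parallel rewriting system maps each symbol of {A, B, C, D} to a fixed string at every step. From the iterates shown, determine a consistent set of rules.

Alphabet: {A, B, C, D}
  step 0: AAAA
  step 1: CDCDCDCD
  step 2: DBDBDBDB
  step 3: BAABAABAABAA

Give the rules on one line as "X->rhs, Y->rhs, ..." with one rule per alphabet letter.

A->CD, B->AA, C->D, D->B

  step 2 ⇒ step 3: DBDBDBDB ⇒ B·AA·B·AA·B·AA·B·AA
    B ↦ AA
    D ↦ B
  step 0 ⇒ step 1: AAAA ⇒ CD·CD·CD·CD
    A ↦ CD
  step 1 ⇒ step 2: CDCDCDCD ⇒ D·B·D·B·D·B·D·B
    C ↦ D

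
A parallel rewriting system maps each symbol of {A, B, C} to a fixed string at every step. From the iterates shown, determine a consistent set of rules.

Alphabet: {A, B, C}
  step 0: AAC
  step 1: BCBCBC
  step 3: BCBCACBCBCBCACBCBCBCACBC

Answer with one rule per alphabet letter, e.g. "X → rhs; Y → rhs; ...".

A->BC, B->AC, C->BC

  step 0 ⇒ step 1: AAC ⇒ BC·BC·BC
    A ↦ BC
    C ↦ BC
    B ↦ AC  (constrained at step 1)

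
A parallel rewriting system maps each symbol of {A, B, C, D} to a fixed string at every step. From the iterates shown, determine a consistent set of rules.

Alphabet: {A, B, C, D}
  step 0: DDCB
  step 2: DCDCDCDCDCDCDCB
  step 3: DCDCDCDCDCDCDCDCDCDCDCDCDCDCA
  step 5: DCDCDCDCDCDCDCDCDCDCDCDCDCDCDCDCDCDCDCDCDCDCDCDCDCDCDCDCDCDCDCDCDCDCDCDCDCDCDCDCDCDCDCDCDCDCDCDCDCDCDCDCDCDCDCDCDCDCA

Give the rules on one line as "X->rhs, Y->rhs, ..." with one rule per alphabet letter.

  step 2 ⇒ step 3: DCDCDCDCDCDCDCB ⇒ DC·DC·DC·DC·DC·DC·DC·DC·DC·DC·DC·DC·DC·DC·A
    B ↦ A
    C ↦ DC
    D ↦ DC
    A ↦ DCB  (constrained at step 3)

A->DCB, B->A, C->DC, D->DC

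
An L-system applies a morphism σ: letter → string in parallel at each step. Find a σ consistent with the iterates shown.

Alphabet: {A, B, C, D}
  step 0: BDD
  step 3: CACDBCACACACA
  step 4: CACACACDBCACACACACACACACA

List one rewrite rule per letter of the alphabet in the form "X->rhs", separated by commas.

  step 3 ⇒ step 4: CACDBCACACACA ⇒ CA·CA·CA·C·DB·CA·CA·CA·CA·CA·CA·CA·CA
    A ↦ CA
    B ↦ DB
    C ↦ CA
    D ↦ C

A->CA, B->DB, C->CA, D->C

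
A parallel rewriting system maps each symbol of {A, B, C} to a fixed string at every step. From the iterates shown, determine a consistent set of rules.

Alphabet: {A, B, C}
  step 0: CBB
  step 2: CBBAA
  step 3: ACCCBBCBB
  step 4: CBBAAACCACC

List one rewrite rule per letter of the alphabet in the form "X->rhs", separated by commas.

  step 3 ⇒ step 4: ACCCBBCBB ⇒ CBB·A·A·A·C·C·A·C·C
    A ↦ CBB
    B ↦ C
    C ↦ A

A->CBB, B->C, C->A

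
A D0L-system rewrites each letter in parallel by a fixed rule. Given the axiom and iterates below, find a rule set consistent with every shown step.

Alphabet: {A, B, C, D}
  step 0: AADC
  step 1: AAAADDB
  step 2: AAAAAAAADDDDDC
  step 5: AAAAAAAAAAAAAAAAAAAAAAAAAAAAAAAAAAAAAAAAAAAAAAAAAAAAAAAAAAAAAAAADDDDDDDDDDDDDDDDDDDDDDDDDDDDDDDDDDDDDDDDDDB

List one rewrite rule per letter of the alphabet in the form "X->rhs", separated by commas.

  step 1 ⇒ step 2: AAAADDB ⇒ AA·AA·AA·AA·DD·DD·DC
    A ↦ AA
    B ↦ DC
    D ↦ DD
  step 0 ⇒ step 1: AADC ⇒ AA·AA·DD·B
    C ↦ B

A->AA, B->DC, C->B, D->DD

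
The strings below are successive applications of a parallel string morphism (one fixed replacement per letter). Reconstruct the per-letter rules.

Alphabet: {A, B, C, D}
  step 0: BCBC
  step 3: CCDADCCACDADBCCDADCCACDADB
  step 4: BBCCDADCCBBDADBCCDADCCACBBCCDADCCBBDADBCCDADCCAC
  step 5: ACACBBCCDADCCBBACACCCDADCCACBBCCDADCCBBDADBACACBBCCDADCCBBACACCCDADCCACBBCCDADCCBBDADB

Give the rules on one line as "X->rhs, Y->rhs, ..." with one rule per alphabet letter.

A->DAD, B->AC, C->B, D->CC

  step 4 ⇒ step 5: BBCCDADCCBBDADBCCDADCCACBBCCDADCCBBDADBCCDADCCAC ⇒ AC·AC·B·B·CC·DAD·CC·B·B·AC·AC·CC·DAD·CC·AC·B·B·CC·DAD·CC·B·B·DAD·B·AC·AC·B·B·CC·DAD·CC·B·B·AC·AC·CC·DAD·CC·AC·B·B·CC·DAD·CC·B·B·DAD·B
    A ↦ DAD
    B ↦ AC
    C ↦ B
    D ↦ CC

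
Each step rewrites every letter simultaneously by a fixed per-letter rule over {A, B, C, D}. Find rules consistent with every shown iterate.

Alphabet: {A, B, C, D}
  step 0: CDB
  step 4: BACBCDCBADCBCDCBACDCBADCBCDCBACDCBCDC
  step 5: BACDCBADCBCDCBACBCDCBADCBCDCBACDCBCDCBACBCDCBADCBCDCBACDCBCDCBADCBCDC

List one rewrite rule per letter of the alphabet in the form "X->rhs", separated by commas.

  step 4 ⇒ step 5: BACBCDCBADCBCDCBACDCBADCBCDCBACDCBCDC ⇒ BA·C·DC·BA·DC·BC·DC·BA·C·BC·DC·BA·DC·BC·DC·BA·C·DC·BC·DC·BA·C·BC·DC·BA·DC·BC·DC·BA·C·DC·BC·DC·BA·DC·BC·DC
    A ↦ C
    B ↦ BA
    C ↦ DC
    D ↦ BC

A->C, B->BA, C->DC, D->BC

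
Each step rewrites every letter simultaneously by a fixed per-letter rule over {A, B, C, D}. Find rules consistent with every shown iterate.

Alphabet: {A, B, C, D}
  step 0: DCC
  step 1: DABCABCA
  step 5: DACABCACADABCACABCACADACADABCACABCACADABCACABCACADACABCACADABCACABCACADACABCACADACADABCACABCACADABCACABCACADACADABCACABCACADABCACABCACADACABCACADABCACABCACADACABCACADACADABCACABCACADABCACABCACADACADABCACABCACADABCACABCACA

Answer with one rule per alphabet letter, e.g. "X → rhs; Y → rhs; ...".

A->CA, B->DA, C->BCA, D->DA

  step 0 ⇒ step 1: DCC ⇒ DA·BCA·BCA
    C ↦ BCA
    D ↦ DA
    A ↦ CA  (constrained at step 1)
    B ↦ DA  (constrained at step 1)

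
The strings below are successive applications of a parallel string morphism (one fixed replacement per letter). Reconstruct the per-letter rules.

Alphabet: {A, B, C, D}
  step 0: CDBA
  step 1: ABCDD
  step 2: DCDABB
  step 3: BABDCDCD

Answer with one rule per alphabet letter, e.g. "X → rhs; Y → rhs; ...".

  step 2 ⇒ step 3: DCDABB ⇒ B·A·B·D·CD·CD
    A ↦ D
    B ↦ CD
    C ↦ A
    D ↦ B

A->D, B->CD, C->A, D->B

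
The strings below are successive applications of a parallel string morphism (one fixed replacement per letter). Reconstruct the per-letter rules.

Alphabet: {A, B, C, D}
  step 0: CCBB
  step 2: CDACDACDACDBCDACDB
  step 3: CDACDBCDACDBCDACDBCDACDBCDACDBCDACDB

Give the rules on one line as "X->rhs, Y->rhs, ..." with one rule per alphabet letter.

A->CDB, B->CDB, C->CD, D->A

  step 2 ⇒ step 3: CDACDACDACDBCDACDB ⇒ CD·A·CDB·CD·A·CDB·CD·A·CDB·CD·A·CDB·CD·A·CDB·CD·A·CDB
    A ↦ CDB
    B ↦ CDB
    C ↦ CD
    D ↦ A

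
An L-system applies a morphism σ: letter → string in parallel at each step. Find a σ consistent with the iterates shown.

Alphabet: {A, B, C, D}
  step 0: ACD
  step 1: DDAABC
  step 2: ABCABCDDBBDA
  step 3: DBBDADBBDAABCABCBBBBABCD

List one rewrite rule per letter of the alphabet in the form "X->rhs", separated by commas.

A->D, B->BB, C->DA, D->ABC

  step 2 ⇒ step 3: ABCABCDDBBDA ⇒ D·BB·DA·D·BB·DA·ABC·ABC·BB·BB·ABC·D
    A ↦ D
    B ↦ BB
    C ↦ DA
    D ↦ ABC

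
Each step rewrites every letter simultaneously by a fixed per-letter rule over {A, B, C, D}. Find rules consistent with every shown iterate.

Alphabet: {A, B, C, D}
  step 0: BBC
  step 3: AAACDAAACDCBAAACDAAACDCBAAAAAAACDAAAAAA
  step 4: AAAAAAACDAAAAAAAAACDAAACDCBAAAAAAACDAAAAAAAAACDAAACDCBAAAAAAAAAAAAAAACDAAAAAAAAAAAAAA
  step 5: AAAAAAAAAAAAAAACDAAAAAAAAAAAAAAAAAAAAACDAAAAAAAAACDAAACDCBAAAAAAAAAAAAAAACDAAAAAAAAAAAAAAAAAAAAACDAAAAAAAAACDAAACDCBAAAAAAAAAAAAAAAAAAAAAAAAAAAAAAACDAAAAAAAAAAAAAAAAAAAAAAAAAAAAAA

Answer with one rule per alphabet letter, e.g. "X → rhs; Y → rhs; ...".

  step 4 ⇒ step 5: AAAAAAACDAAAAAAAAACDAAACDCBAAAAAAACDAAAAAAAAACDAAACDCBAAAAAAAAAAAAAAACDAAAAAAAAAAAAAA ⇒ AA·AA·AA·AA·AA·AA·AA·ACD·AA·AA·AA·AA·AA·AA·AA·AA·AA·AA·ACD·AA·AA·AA·AA·ACD·AA·ACD·CB·AA·AA·AA·AA·AA·AA·AA·ACD·AA·AA·AA·AA·AA·AA·AA·AA·AA·AA·ACD·AA·AA·AA·AA·ACD·AA·ACD·CB·AA·AA·AA·AA·AA·AA·AA·AA·AA·AA·AA·AA·AA·AA·AA·ACD·AA·AA·AA·AA·AA·AA·AA·AA·AA·AA·AA·AA·AA·AA·AA
    A ↦ AA
    B ↦ CB
    C ↦ ACD
    D ↦ AA

A->AA, B->CB, C->ACD, D->AA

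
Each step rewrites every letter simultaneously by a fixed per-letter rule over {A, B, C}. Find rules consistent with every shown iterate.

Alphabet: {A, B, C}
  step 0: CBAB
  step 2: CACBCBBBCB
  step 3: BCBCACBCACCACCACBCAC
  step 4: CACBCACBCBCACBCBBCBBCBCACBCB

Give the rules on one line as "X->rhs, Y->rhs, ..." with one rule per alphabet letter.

A->C, B->CAC, C->B

  step 3 ⇒ step 4: BCBCACBCACCACCACBCAC ⇒ CAC·B·CAC·B·C·B·CAC·B·C·B·B·C·B·B·C·B·CAC·B·C·B
    A ↦ C
    B ↦ CAC
    C ↦ B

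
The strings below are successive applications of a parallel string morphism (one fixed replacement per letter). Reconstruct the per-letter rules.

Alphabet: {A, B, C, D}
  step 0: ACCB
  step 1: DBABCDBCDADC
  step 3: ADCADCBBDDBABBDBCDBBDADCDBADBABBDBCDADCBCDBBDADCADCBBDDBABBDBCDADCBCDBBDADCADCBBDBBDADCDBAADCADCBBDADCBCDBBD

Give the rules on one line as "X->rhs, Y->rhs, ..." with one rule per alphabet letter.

  step 0 ⇒ step 1: ACCB ⇒ DBA·BCD·BCD·ADC
    A ↦ DBA
    B ↦ ADC
    C ↦ BCD
    D ↦ BBD  (constrained at step 1)

A->DBA, B->ADC, C->BCD, D->BBD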